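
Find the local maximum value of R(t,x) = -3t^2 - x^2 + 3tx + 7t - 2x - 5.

4/3

∂R/∂t = -6t + 3x + 7 = 0 and ∂R/∂x = 3t - 2x - 2 = 0, so (t, x) = (8/3, 3).
The Hessian has R_{tt} = -6, R_{xx} = -2, R_{tx} = 3, giving D = 3 > 0 with R_{tt} < 0, so the point is a local maximum.
R(8/3, 3) = 4/3.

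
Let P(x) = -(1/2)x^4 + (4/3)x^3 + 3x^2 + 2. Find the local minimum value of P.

2

Critical points: P'(x) = -2x^3 + 4x^2 + 6x vanishes at x = -1, 0, 3.
Second-derivative test with P''(x) = -6x^2 + 8x + 6: P''(-1) = -8 < 0 ⇒ local maximum; P''(0) = 6 > 0 ⇒ local minimum; P''(3) = -24 < 0 ⇒ local maximum.
Thus P has its local minimum at x = 0, with value 2.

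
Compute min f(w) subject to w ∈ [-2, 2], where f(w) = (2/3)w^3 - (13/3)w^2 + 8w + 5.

-101/3

f'(w) = 2w^2 - (26/3)w + 8, whose only zero in [-2, 2] is w = 4/3.
Evaluating at the critical points and endpoints: f(-2) = -101/3, f(4/3) = 773/81, f(2) = 9.
The minimum over the interval is -101/3, attained at w = -2.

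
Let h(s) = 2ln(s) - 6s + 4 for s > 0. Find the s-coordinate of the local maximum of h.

h'(s) = 2/s − 6 = 0 gives s = 1/3.
h''(s) = -2/s², which is negative for s > 0, so this is a local maximum.
h(1/3) = 2·ln(1/3) - 2 + 4 ≈ -0.1972.

1/3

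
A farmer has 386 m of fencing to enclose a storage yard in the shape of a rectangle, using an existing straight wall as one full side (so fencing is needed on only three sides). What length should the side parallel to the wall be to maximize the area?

Let the sides perpendicular to the wall have length x and the parallel side y, so 2x + y = 386 and the area is A = xy = x(386 − 2x).
A'(x) = 386 − 4x = 0 gives x = 193/2, and A''(x) = −4 < 0 confirms a maximum.
Then y = 386 − 2·193/2 = 193 and A = 37249/2.

193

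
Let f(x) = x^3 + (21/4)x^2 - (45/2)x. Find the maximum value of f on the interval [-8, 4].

f'(x) = 3x^2 + (21/2)x - 45/2, which vanishes at x = -5 and x = 3/2.
Compare values at every candidate in [-8, 4]: f(-8) = 4,  f(-5) = 475/4,  f(3/2) = -297/16,  f(4) = 58.
So the maximum is f(-5) = 475/4.

475/4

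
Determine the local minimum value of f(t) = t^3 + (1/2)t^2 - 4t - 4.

-13/2

f'(t) = 3t^2 + t - 4. Setting f'(t) = 0 gives t ∈ {-4/3, 1}.
Second-derivative test with f''(t) = 6t + 1: f''(-4/3) = -7 < 0 ⇒ local maximum; f''(1) = 7 > 0 ⇒ local minimum.
The local minimum is f(1) = -13/2.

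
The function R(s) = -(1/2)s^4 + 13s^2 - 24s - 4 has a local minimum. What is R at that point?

Critical points: R'(s) = -2s^3 + 26s - 24 vanishes at s = -4, 1, 3.
Second-derivative test with R''(s) = -6s^2 + 26: R''(-4) = -70 < 0 ⇒ local maximum; R''(1) = 20 > 0 ⇒ local minimum; R''(3) = -28 < 0 ⇒ local maximum.
Thus R has its local minimum at s = 1, with value -31/2.

-31/2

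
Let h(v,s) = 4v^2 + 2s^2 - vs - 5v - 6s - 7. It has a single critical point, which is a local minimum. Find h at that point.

-441/31

∂h/∂v = 8v - s - 5 = 0 and ∂h/∂s = -v + 4s - 6 = 0, so (v, s) = (26/31, 53/31).
The Hessian has h_{vv} = 8, h_{ss} = 4, h_{vs} = -1, giving D = 31 > 0 with h_{vv} > 0, so the point is a local minimum.
h(26/31, 53/31) = -441/31.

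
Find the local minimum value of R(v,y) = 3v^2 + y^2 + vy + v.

∂R/∂v = 6v + y + 1 = 0 and ∂R/∂y = v + 2y = 0, so (v, y) = (-2/11, 1/11).
The Hessian has R_{vv} = 6, R_{yy} = 2, R_{vy} = 1, giving D = 11 > 0 with R_{vv} > 0, so the point is a local minimum.
R(-2/11, 1/11) = -1/11.

-1/11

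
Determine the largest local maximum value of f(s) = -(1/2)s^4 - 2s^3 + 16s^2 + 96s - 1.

383

f'(s) = -2s^3 - 6s^2 + 32s + 96. Setting f'(s) = 0 gives s ∈ {-4, -3, 4}.
Second-derivative test with f''(s) = -6s^2 - 12s + 32: f''(-4) = -16 < 0 ⇒ local maximum; f''(-3) = 14 > 0 ⇒ local minimum; f''(4) = -112 < 0 ⇒ local maximum.
The largest local maximum is f(4) = 383.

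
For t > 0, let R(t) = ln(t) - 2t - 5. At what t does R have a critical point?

1/2

R'(t) = 1/t − 2 = 0 gives t = 1/2.
R''(t) = -1/t², which is negative for t > 0, so this is a local maximum.
R(1/2) = 1·ln(1/2) - 1 - 5 ≈ -6.6931.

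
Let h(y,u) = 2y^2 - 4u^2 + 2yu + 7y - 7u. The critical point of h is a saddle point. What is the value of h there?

0

∂h/∂y = 4y + 2u + 7 = 0 and ∂h/∂u = 2y - 8u - 7 = 0, so (y, u) = (-7/6, -7/6).
The Hessian has h_{yy} = 4, h_{uu} = -8, h_{yu} = 2, giving D = -36 < 0, so the point is a saddle point.
h(-7/6, -7/6) = 0.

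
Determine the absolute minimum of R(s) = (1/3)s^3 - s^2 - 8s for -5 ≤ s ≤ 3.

-80/3

Differentiating, R'(s) = s^2 - 2s - 8; whose only zero in [-5, 3] is s = -2.
Compare values at every candidate in [-5, 3]: R(-5) = -80/3; R(-2) = 28/3; R(3) = -24.
Hence the absolute minimum is -80/3 at s = -5.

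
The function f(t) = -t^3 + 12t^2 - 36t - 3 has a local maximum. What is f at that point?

f'(t) = -3t^2 + 24t - 36. Setting f'(t) = 0 gives t ∈ {2, 6}.
f''(t) = -6t + 24. f''(2) = 12 > 0 ⇒ local minimum; f''(6) = -12 < 0 ⇒ local maximum.
Thus f has its local maximum at t = 6, with value -3.

-3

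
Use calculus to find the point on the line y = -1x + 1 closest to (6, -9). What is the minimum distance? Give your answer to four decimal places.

Minimize D(x)^2 = (x - 6)^2 + (-x + 10)^2.
d/dx[D^2] = 2(x - 6) + 2·(-1)·(-x + 10) = 0 ⇒ x = 8.
Then y = -7 and the distance is √(8) ≈ 2.8284.

2.8284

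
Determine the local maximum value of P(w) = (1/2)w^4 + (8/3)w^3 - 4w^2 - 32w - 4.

92/3

P'(w) = 2w^3 + 8w^2 - 8w - 32 = 0 at w = -4, -2, 2.
Second-derivative test with P''(w) = 6w^2 + 16w - 8: P''(-4) = 24 > 0 ⇒ local minimum; P''(-2) = -16 < 0 ⇒ local maximum; P''(2) = 48 > 0 ⇒ local minimum.
The local maximum is P(-2) = 92/3.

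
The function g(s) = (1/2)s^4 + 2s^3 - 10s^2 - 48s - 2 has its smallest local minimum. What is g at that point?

-283/2

Critical points: g'(s) = 2s^3 + 6s^2 - 20s - 48 vanishes at s = -4, -2, 3.
Since g''(s) = 6s^2 + 12s - 20, we get g''(-4) = 28 > 0 ⇒ local minimum; g''(-2) = -20 < 0 ⇒ local maximum; g''(3) = 70 > 0 ⇒ local minimum.
Thus g has its smallest local minimum at s = 3, with value -283/2.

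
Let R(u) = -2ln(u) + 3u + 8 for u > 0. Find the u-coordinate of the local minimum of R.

R'(u) = -2/u + 3 = 0 gives u = 2/3.
R''(u) = 2/u², which is positive for u > 0, so this is a local minimum.
R(2/3) = -2·ln(2/3) + 2 + 8 ≈ 10.8109.

2/3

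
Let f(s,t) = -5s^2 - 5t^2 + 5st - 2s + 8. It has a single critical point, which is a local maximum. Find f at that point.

124/15

∂f/∂s = -10s + 5t - 2 = 0 and ∂f/∂t = 5s - 10t = 0, so (s, t) = (-4/15, -2/15).
The Hessian has f_{ss} = -10, f_{tt} = -10, f_{st} = 5, giving D = 75 > 0 with f_{ss} < 0, so the point is a local maximum.
f(-4/15, -2/15) = 124/15.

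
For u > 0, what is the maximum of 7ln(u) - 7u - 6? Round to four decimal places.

-13.0000

g'(u) = 7/u − 7 = 0 gives u = 1.
g''(u) = -7/u², which is negative for u > 0, so this is a local maximum.
g(1) = 7·ln(1) - 7 - 6 ≈ -13.0000.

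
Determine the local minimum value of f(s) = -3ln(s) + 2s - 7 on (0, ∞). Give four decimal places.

f'(s) = -3/s + 2 = 0 gives s = 3/2.
f''(s) = 3/s², which is positive for s > 0, so this is a local minimum.
f(3/2) = -3·ln(3/2) + 3 - 7 ≈ -5.2164.

-5.2164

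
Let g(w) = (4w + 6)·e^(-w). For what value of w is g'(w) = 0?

-1/2

Differentiating with the product rule gives g'(w) = (-4w - 2)·e^(-w). Since e^(-w) > 0, the only critical point is w = -1/2.
g''(-1/2) has the same sign as -4 < 0, so this is a local maximum.
g(-1/2) = (4)·e^(1/2) ≈ 6.5949.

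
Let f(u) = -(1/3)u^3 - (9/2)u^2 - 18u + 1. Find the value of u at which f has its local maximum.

-3

Critical points: f'(u) = -u^2 - 9u - 18 vanishes at u = -6, -3.
f''(u) = -2u - 9. f''(-6) = 3 > 0 ⇒ local minimum; f''(-3) = -3 < 0 ⇒ local maximum.
So the local maximum value is f(-3) = 47/2.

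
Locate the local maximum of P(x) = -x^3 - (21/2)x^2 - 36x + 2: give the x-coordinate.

-3

P'(x) = -3x^2 - 21x - 36. Setting P'(x) = 0 gives x ∈ {-4, -3}.
Second-derivative test with P''(x) = -6x - 21: P''(-4) = 3 > 0 ⇒ local minimum; P''(-3) = -3 < 0 ⇒ local maximum.
So the local maximum value is P(-3) = 85/2.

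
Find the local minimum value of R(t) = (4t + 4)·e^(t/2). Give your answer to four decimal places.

Differentiating with the product rule gives R'(t) = (2t + 6)·e^(t/2). Since e^(t/2) > 0, the only critical point is t = -3.
R''(-3) has the same sign as 2 > 0, so this is a local minimum.
R(-3) = (-8)·e^(-3/2) ≈ -1.7850.

-1.7850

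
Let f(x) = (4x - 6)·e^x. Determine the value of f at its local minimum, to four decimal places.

-6.5949

f'(x) = 4·e^x + (4x - 6)·1·e^x = (4x - 2)·e^x. Since e^x > 0, the only critical point is x = 1/2.
f''(1/2) has the same sign as 4 > 0, so this is a local minimum.
f(1/2) = (-4)·e^(1/2) ≈ -6.5949.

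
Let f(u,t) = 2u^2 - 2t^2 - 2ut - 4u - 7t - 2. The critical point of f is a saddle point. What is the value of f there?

41/10

∂f/∂u = 4u - 2t - 4 = 0 and ∂f/∂t = -2u - 4t - 7 = 0, so (u, t) = (1/10, -9/5).
The Hessian has f_{uu} = 4, f_{tt} = -4, f_{ut} = -2, giving D = -20 < 0, so the point is a saddle point.
f(1/10, -9/5) = 41/10.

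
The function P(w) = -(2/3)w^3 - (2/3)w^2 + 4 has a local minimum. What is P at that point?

P'(w) = -2w^2 - (4/3)w = 0 at w = -2/3, 0.
Second-derivative test with P''(w) = -4w - 4/3: P''(-2/3) = 4/3 > 0 ⇒ local minimum; P''(0) = -4/3 < 0 ⇒ local maximum.
So the local minimum value is P(-2/3) = 316/81.

316/81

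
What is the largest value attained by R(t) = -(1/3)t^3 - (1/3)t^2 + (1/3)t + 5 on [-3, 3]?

10

Differentiating, R'(t) = -t^2 - (2/3)t + 1/3; which vanishes at t = -1 and t = 1/3.
Compare values at every candidate in [-3, 3]: R(-3) = 10,  R(-1) = 14/3,  R(1/3) = 410/81,  R(3) = -6.
Hence the absolute maximum is 10 at t = -3.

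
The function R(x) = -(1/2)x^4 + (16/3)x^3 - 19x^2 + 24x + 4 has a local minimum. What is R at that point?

17/2

R'(x) = -2x^3 + 16x^2 - 38x + 24 = 0 at x = 1, 3, 4.
Since R''(x) = -6x^2 + 32x - 38, we get R''(1) = -12 < 0 ⇒ local maximum; R''(3) = 4 > 0 ⇒ local minimum; R''(4) = -6 < 0 ⇒ local maximum.
Thus R has its local minimum at x = 3, with value 17/2.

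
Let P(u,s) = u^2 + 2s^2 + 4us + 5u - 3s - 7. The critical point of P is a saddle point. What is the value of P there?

63/8

∂P/∂u = 2u + 4s + 5 = 0 and ∂P/∂s = 4u + 4s - 3 = 0, so (u, s) = (4, -13/4).
The Hessian has P_{uu} = 2, P_{ss} = 4, P_{us} = 4, giving D = -8 < 0, so the point is a saddle point.
P(4, -13/4) = 63/8.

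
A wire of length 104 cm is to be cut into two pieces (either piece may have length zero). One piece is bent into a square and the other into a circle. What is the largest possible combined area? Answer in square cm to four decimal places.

860.7099

Let x be the length used for the square. Square side x/4; circle radius (104−x)/(2π).
A(x) = (x/4)² + π·((104−x)/(2π))² = x²/16 + (104−x)²/(4π) for 0 ≤ x ≤ 104. A'(x) = x/8 − (104−x)/(2π) = 0 gives x = 4·104/(π+4) ≈ 58.2503.
A'' > 0, so the interior critical point is a minimum; the maximum is at an endpoint. A(0) = 860.7099 and A(104) = 676.0000, so the largest area is 860.7099.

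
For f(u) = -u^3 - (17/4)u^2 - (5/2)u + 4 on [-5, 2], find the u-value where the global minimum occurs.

Differentiating, f'(u) = -3u^2 - (17/2)u - 5/2; which vanishes at u = -5/2 and u = -1/3.
Candidates: f(-5) = 141/4, f(-5/2) = -11/16, f(-1/3) = 475/108, f(2) = -26.
The minimum over the interval is -26, attained at u = 2.

2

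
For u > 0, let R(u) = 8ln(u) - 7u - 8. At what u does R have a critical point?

R'(u) = 8/u − 7 = 0 gives u = 8/7.
R''(u) = -8/u², which is negative for u > 0, so this is a local maximum.
R(8/7) = 8·ln(8/7) - 8 - 8 ≈ -14.9317.

8/7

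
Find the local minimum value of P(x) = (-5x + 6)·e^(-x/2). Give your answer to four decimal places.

-2.0190

By the product rule, P'(x) = ((5/2)x - 8)·e^(-x/2). Since e^(-x/2) > 0, the only critical point is x = 16/5.
P''(16/5) has the same sign as 5/2 > 0, so this is a local minimum.
P(16/5) = (-10)·e^(-8/5) ≈ -2.0190.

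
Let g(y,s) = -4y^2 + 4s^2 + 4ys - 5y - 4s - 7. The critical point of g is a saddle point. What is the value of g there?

∂g/∂y = -8y + 4s - 5 = 0 and ∂g/∂s = 4y + 8s - 4 = 0, so (y, s) = (-3/10, 13/20).
The Hessian has g_{yy} = -8, g_{ss} = 8, g_{ys} = 4, giving D = -80 < 0, so the point is a saddle point.
g(-3/10, 13/20) = -151/20.

-151/20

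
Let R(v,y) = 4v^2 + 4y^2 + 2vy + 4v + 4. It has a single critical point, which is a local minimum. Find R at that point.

44/15

∂R/∂v = 8v + 2y + 4 = 0 and ∂R/∂y = 2v + 8y = 0, so (v, y) = (-8/15, 2/15).
The Hessian has R_{vv} = 8, R_{yy} = 8, R_{vy} = 2, giving D = 60 > 0 with R_{vv} > 0, so the point is a local minimum.
R(-8/15, 2/15) = 44/15.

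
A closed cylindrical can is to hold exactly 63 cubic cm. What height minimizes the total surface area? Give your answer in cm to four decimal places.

4.3127

With radius r and height h, πr²h = 63 so h = 63/(πr²), and S(r) = 2πr² + 2πrh = 2πr² + 2·63/r.
S'(r) = 4πr − 2·63/r² = 0 ⇒ r³ = 63/(2π), so r ≈ 2.1564 and h = 2r ≈ 4.3127.
S''(r) = 4π + 4·63/r³ > 0, so this is the minimum; S ≈ 87.6479.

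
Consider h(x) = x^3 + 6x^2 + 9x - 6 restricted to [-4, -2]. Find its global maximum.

The derivative is 3x^2 + 12x + 9, whose only zero in [-4, -2] is x = -3.
Candidates: h(-4) = -10, h(-3) = -6, h(-2) = -8.
The maximum over the interval is -6, attained at x = -3.

-6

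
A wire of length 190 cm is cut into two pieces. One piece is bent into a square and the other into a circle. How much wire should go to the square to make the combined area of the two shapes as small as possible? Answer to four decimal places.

Let x be the length used for the square. Square side x/4; circle radius (190−x)/(2π).
A(x) = (x/4)² + π·((190−x)/(2π))² = x²/16 + (190−x)²/(4π) for 0 ≤ x ≤ 190. A'(x) = x/8 − (190−x)/(2π) = 0 gives x = 4·190/(π+4) ≈ 106.4188.
A'' = 1/8 + 1/(2π) > 0, so this gives the minimum combined area; x ≈ 106.4188 cm to the square.

106.4188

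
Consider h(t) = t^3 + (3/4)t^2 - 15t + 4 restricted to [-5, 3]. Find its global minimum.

-109/4

h'(t) = 3t^2 + (3/2)t - 15, which vanishes at t = -5/2 and t = 2.
Candidates: h(-5) = -109/4; h(-5/2) = 489/16; h(2) = -15; h(3) = -29/4.
Hence the absolute minimum is -109/4 at t = -5.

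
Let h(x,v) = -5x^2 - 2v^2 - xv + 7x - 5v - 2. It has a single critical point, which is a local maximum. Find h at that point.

60/13

∂h/∂x = -10x - v + 7 = 0 and ∂h/∂v = -x - 4v - 5 = 0, so (x, v) = (11/13, -19/13).
The Hessian has h_{xx} = -10, h_{vv} = -4, h_{xv} = -1, giving D = 39 > 0 with h_{xx} < 0, so the point is a local maximum.
h(11/13, -19/13) = 60/13.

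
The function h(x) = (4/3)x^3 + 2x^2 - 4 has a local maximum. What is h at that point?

-10/3

h'(x) = 4x^2 + 4x. Setting h'(x) = 0 gives x ∈ {-1, 0}.
h''(x) = 8x + 4. h''(-1) = -4 < 0 ⇒ local maximum; h''(0) = 4 > 0 ⇒ local minimum.
So the local maximum value is h(-1) = -10/3.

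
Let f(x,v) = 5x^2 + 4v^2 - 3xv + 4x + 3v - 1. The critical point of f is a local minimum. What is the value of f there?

-216/71

∂f/∂x = 10x - 3v + 4 = 0 and ∂f/∂v = -3x + 8v + 3 = 0, so (x, v) = (-41/71, -42/71).
The Hessian has f_{xx} = 10, f_{vv} = 8, f_{xv} = -3, giving D = 71 > 0 with f_{xx} > 0, so the point is a local minimum.
f(-41/71, -42/71) = -216/71.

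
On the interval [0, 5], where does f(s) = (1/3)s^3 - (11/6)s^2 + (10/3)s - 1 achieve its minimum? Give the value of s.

Differentiating, f'(s) = s^2 - (11/3)s + 10/3; which vanishes at s = 5/3 and s = 2.
Evaluating at the critical points and endpoints: f(0) = -1,  f(5/3) = 163/162,  f(2) = 1,  f(5) = 23/2.
The minimum over the interval is -1, attained at s = 0.

0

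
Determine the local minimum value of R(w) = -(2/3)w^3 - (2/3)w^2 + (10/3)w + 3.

R'(w) = -2w^2 - (4/3)w + 10/3 = 0 at w = -5/3, 1.
Since R''(w) = -4w - 4/3, we get R''(-5/3) = 16/3 > 0 ⇒ local minimum; R''(1) = -16/3 < 0 ⇒ local maximum.
So the local minimum value is R(-5/3) = -107/81.

-107/81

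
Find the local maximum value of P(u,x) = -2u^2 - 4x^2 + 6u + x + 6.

∂P/∂u = -4u + 6 = 0 and ∂P/∂x = -8x + 1 = 0, so (u, x) = (3/2, 1/8).
The Hessian has P_{uu} = -4, P_{xx} = -8, P_{ux} = 0, giving D = 32 > 0 with P_{uu} < 0, so the point is a local maximum.
P(3/2, 1/8) = 169/16.

169/16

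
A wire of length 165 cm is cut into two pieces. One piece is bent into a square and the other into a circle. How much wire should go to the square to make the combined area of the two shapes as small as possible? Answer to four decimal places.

Let x be the length used for the square. Square side x/4; circle radius (165−x)/(2π).
A(x) = (x/4)² + π·((165−x)/(2π))² = x²/16 + (165−x)²/(4π) for 0 ≤ x ≤ 165. A'(x) = x/8 − (165−x)/(2π) = 0 gives x = 4·165/(π+4) ≈ 92.4164.
A'' = 1/8 + 1/(2π) > 0, so this gives the minimum combined area; x ≈ 92.4164 cm to the square.

92.4164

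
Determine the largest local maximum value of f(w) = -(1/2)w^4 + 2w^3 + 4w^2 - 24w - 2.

f'(w) = -2w^3 + 6w^2 + 8w - 24 = 0 at w = -2, 2, 3.
f''(w) = -6w^2 + 12w + 8. f''(-2) = -40 < 0 ⇒ local maximum; f''(2) = 8 > 0 ⇒ local minimum; f''(3) = -10 < 0 ⇒ local maximum.
The largest local maximum is f(-2) = 38.

38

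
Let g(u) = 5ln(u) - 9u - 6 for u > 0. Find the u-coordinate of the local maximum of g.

g'(u) = 5/u − 9 = 0 gives u = 5/9.
g''(u) = -5/u², which is negative for u > 0, so this is a local maximum.
g(5/9) = 5·ln(5/9) - 5 - 6 ≈ -13.9389.

5/9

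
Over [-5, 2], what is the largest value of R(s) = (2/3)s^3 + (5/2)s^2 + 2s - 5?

Differentiating, R'(s) = 2s^2 + 5s + 2; which vanishes at s = -2 and s = -1/2.
Compare values at every candidate in [-5, 2]: R(-5) = -215/6; R(-2) = -13/3; R(-1/2) = -131/24; R(2) = 43/3.
So the maximum is R(2) = 43/3.

43/3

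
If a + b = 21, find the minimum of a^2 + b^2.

With a + b = 21, a^2 + b^2 = a^2 + (21 − a)^2.
The derivative 2a − 2(21 − a) = 4a − 42 vanishes at a = 21/2; second derivative 4 > 0, a minimum.
The minimum is 2·(21/2)^2 = 441/2.

441/2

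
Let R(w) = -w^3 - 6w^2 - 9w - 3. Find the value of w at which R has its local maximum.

-1

R'(w) = -3w^2 - 12w - 9. Setting R'(w) = 0 gives w ∈ {-3, -1}.
Second-derivative test with R''(w) = -6w - 12: R''(-3) = 6 > 0 ⇒ local minimum; R''(-1) = -6 < 0 ⇒ local maximum.
Thus R has its local maximum at w = -1, with value 1.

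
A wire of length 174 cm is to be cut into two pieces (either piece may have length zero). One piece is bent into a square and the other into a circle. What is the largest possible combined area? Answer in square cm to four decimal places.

Let x be the length used for the square. Square side x/4; circle radius (174−x)/(2π).
A(x) = (x/4)² + π·((174−x)/(2π))² = x²/16 + (174−x)²/(4π) for 0 ≤ x ≤ 174. A'(x) = x/8 − (174−x)/(2π) = 0 gives x = 4·174/(π+4) ≈ 97.4573.
A'' > 0, so the interior critical point is a minimum; the maximum is at an endpoint. A(0) = 2409.2875 and A(174) = 1892.2500, so the largest area is 2409.2875.

2409.2875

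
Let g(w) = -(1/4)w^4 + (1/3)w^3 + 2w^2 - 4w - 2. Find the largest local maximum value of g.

g'(w) = -w^3 + w^2 + 4w - 4 = 0 at w = -2, 1, 2.
Since g''(w) = -3w^2 + 2w + 4, we get g''(-2) = -12 < 0 ⇒ local maximum; g''(1) = 3 > 0 ⇒ local minimum; g''(2) = -4 < 0 ⇒ local maximum.
The largest local maximum is g(-2) = 22/3.

22/3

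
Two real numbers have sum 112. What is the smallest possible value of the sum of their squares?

6272

With a + b = 112, a^2 + b^2 = a^2 + (112 − a)^2.
The derivative 2a − 2(112 − a) = 4a − 224 vanishes at a = 56; second derivative 4 > 0, a minimum.
The minimum is 2·(56)^2 = 6272.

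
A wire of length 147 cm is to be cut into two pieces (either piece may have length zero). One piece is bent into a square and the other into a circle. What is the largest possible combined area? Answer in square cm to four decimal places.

1719.5896

Let x be the length used for the square. Square side x/4; circle radius (147−x)/(2π).
A(x) = (x/4)² + π·((147−x)/(2π))² = x²/16 + (147−x)²/(4π) for 0 ≤ x ≤ 147. A'(x) = x/8 − (147−x)/(2π) = 0 gives x = 4·147/(π+4) ≈ 82.3346.
A'' > 0, so the interior critical point is a minimum; the maximum is at an endpoint. A(0) = 1719.5896 and A(147) = 1350.5625, so the largest area is 1719.5896.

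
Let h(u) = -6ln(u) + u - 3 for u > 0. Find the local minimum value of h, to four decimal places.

h'(u) = -6/u + 1 = 0 gives u = 6.
h''(u) = 6/u², which is positive for u > 0, so this is a local minimum.
h(6) = -6·ln(6) + 6 - 3 ≈ -7.7506.

-7.7506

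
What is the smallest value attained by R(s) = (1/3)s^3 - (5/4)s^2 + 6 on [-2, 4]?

-5/3

The derivative is s^2 - (5/2)s, which vanishes at s = 0 and s = 5/2.
Compare values at every candidate in [-2, 4]: R(-2) = -5/3, R(0) = 6, R(5/2) = 163/48, R(4) = 22/3.
The minimum over the interval is -5/3, attained at s = -2.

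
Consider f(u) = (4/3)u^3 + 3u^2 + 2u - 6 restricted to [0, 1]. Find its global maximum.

1/3

Differentiating, f'(u) = 4u^2 + 6u + 2; which has no zeros in [0, 1].
Compare values at every candidate in [0, 1]: f(0) = -6; f(1) = 1/3.
So the maximum is f(1) = 1/3.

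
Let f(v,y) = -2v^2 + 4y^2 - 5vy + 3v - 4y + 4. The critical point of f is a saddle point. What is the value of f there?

∂f/∂v = -4v - 5y + 3 = 0 and ∂f/∂y = -5v + 8y - 4 = 0, so (v, y) = (4/57, 31/57).
The Hessian has f_{vv} = -4, f_{yy} = 8, f_{vy} = -5, giving D = -57 < 0, so the point is a saddle point.
f(4/57, 31/57) = 172/57.

172/57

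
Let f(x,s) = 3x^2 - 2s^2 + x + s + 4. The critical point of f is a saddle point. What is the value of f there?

∂f/∂x = 6x + 1 = 0 and ∂f/∂s = -4s + 1 = 0, so (x, s) = (-1/6, 1/4).
The Hessian has f_{xx} = 6, f_{ss} = -4, f_{xs} = 0, giving D = -24 < 0, so the point is a saddle point.
f(-1/6, 1/4) = 97/24.

97/24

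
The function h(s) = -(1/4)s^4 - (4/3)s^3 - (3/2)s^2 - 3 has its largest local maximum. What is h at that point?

-3/4

h'(s) = -s^3 - 4s^2 - 3s = 0 at s = -3, -1, 0.
Second-derivative test with h''(s) = -3s^2 - 8s - 3: h''(-3) = -6 < 0 ⇒ local maximum; h''(-1) = 2 > 0 ⇒ local minimum; h''(0) = -3 < 0 ⇒ local maximum.
Thus h has its largest local maximum at s = -3, with value -3/4.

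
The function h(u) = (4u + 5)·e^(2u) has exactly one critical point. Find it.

-7/4

By the product rule, h'(u) = (8u + 14)·e^(2u). Since e^(2u) > 0, the only critical point is u = -7/4.
h''(-7/4) has the same sign as 8 > 0, so this is a local minimum.
h(-7/4) = (-2)·e^(-7/2) ≈ -0.0604.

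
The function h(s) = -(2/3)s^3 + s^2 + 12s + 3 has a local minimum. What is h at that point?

-35/3

h'(s) = -2s^2 + 2s + 12. Setting h'(s) = 0 gives s ∈ {-2, 3}.
Second-derivative test with h''(s) = -4s + 2: h''(-2) = 10 > 0 ⇒ local minimum; h''(3) = -10 < 0 ⇒ local maximum.
Thus h has its local minimum at s = -2, with value -35/3.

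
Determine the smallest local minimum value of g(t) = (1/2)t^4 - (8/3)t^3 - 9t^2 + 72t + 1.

Critical points: g'(t) = 2t^3 - 8t^2 - 18t + 72 vanishes at t = -3, 3, 4.
Since g''(t) = 6t^2 - 16t - 18, we get g''(-3) = 84 > 0 ⇒ local minimum; g''(3) = -12 < 0 ⇒ local maximum; g''(4) = 14 > 0 ⇒ local minimum.
The smallest local minimum is g(-3) = -367/2.

-367/2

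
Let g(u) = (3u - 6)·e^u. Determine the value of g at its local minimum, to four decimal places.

-8.1548

By the product rule, g'(u) = (3u - 3)·e^u. Since e^u > 0, the only critical point is u = 1.
g''(1) has the same sign as 3 > 0, so this is a local minimum.
g(1) = (-3)·e^(1) ≈ -8.1548.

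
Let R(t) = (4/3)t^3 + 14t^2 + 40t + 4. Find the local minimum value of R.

R'(t) = 4t^2 + 28t + 40. Setting R'(t) = 0 gives t ∈ {-5, -2}.
Second-derivative test with R''(t) = 8t + 28: R''(-5) = -12 < 0 ⇒ local maximum; R''(-2) = 12 > 0 ⇒ local minimum.
So the local minimum value is R(-2) = -92/3.

-92/3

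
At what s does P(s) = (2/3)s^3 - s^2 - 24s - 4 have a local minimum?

P'(s) = 2s^2 - 2s - 24. Setting P'(s) = 0 gives s ∈ {-3, 4}.
Since P''(s) = 4s - 2, we get P''(-3) = -14 < 0 ⇒ local maximum; P''(4) = 14 > 0 ⇒ local minimum.
The local minimum is P(4) = -220/3.

4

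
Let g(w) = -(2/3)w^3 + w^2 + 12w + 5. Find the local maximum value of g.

32

Critical points: g'(w) = -2w^2 + 2w + 12 vanishes at w = -2, 3.
Since g''(w) = -4w + 2, we get g''(-2) = 10 > 0 ⇒ local minimum; g''(3) = -10 < 0 ⇒ local maximum.
The local maximum is g(3) = 32.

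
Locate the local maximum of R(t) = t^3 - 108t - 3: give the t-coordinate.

-6

R'(t) = 3t^2 - 108. Setting R'(t) = 0 gives t ∈ {-6, 6}.
Since R''(t) = 6t, we get R''(-6) = -36 < 0 ⇒ local maximum; R''(6) = 36 > 0 ⇒ local minimum.
The local maximum is R(-6) = 429.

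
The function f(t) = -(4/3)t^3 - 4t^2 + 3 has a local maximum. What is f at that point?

Critical points: f'(t) = -4t^2 - 8t vanishes at t = -2, 0.
f''(t) = -8t - 8. f''(-2) = 8 > 0 ⇒ local minimum; f''(0) = -8 < 0 ⇒ local maximum.
Thus f has its local maximum at t = 0, with value 3.

3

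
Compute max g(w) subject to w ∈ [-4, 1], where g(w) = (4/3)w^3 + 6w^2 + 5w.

37/3

Differentiating, g'(w) = 4w^2 + 12w + 5; which vanishes at w = -5/2 and w = -1/2.
Candidates: g(-4) = -28/3, g(-5/2) = 25/6, g(-1/2) = -7/6, g(1) = 37/3.
The maximum over the interval is 37/3, attained at w = 1.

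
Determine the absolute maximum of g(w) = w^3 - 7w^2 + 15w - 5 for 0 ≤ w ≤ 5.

20

Differentiating, g'(w) = 3w^2 - 14w + 15; which vanishes at w = 5/3 and w = 3.
Evaluating at the critical points and endpoints: g(0) = -5; g(5/3) = 140/27; g(3) = 4; g(5) = 20.
So the maximum is g(5) = 20.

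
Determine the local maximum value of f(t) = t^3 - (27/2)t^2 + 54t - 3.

129/2

f'(t) = 3t^2 - 27t + 54. Setting f'(t) = 0 gives t ∈ {3, 6}.
Since f''(t) = 6t - 27, we get f''(3) = -9 < 0 ⇒ local maximum; f''(6) = 9 > 0 ⇒ local minimum.
Thus f has its local maximum at t = 3, with value 129/2.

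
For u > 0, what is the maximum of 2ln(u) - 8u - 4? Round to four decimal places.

-8.7726

P'(u) = 2/u − 8 = 0 gives u = 1/4.
P''(u) = -2/u², which is negative for u > 0, so this is a local maximum.
P(1/4) = 2·ln(1/4) - 2 - 4 ≈ -8.7726.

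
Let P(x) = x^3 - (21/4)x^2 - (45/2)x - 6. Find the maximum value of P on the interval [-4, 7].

201/16

The derivative is 3x^2 - (21/2)x - 45/2, which vanishes at x = -3/2 and x = 5.
Candidates: P(-4) = -64, P(-3/2) = 201/16, P(5) = -499/4, P(7) = -311/4.
The maximum over the interval is 201/16, attained at x = -3/2.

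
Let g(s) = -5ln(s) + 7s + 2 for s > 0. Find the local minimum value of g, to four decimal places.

8.6824

g'(s) = -5/s + 7 = 0 gives s = 5/7.
g''(s) = 5/s², which is positive for s > 0, so this is a local minimum.
g(5/7) = -5·ln(5/7) + 5 + 2 ≈ 8.6824.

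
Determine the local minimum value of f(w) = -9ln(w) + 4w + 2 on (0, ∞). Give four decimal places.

f'(w) = -9/w + 4 = 0 gives w = 9/4.
f''(w) = 9/w², which is positive for w > 0, so this is a local minimum.
f(9/4) = -9·ln(9/4) + 9 + 2 ≈ 3.7016.

3.7016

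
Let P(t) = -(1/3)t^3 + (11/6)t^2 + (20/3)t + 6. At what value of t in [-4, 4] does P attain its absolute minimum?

The derivative is -t^2 + (11/3)t + 20/3, whose only zero in [-4, 4] is t = -4/3.
Compare values at every candidate in [-4, 4]: P(-4) = 30; P(-4/3) = 94/81; P(4) = 122/3.
The minimum over the interval is 94/81, attained at t = -4/3.

-4/3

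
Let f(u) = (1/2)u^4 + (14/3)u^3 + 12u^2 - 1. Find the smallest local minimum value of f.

-1

f'(u) = 2u^3 + 14u^2 + 24u = 0 at u = -4, -3, 0.
Since f''(u) = 6u^2 + 28u + 24, we get f''(-4) = 8 > 0 ⇒ local minimum; f''(-3) = -6 < 0 ⇒ local maximum; f''(0) = 24 > 0 ⇒ local minimum.
So the smallest local minimum value is f(0) = -1.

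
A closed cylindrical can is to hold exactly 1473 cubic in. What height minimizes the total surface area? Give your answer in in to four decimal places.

With radius r and height h, πr²h = 1473 so h = 1473/(πr²), and S(r) = 2πr² + 2πrh = 2πr² + 2·1473/r.
S'(r) = 4πr − 2·1473/r² = 0 ⇒ r³ = 1473/(2π), so r ≈ 6.1661 and h = 2r ≈ 12.3321.
S''(r) = 4π + 4·1473/r³ > 0, so this is the minimum; S ≈ 716.6653.

12.3321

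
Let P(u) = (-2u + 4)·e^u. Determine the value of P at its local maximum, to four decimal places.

5.4366

P'(u) = (-2)·e^u + (-2u + 4)·1·e^u = (-2u + 2)·e^u. Since e^u > 0, the only critical point is u = 1.
P''(1) has the same sign as -2 < 0, so this is a local maximum.
P(1) = (2)·e^(1) ≈ 5.4366.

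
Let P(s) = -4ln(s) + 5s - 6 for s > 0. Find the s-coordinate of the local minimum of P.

4/5

P'(s) = -4/s + 5 = 0 gives s = 4/5.
P''(s) = 4/s², which is positive for s > 0, so this is a local minimum.
P(4/5) = -4·ln(4/5) + 4 - 6 ≈ -1.1074.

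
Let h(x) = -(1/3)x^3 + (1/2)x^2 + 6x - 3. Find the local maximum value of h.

21/2

Critical points: h'(x) = -x^2 + x + 6 vanishes at x = -2, 3.
Since h''(x) = -2x + 1, we get h''(-2) = 5 > 0 ⇒ local minimum; h''(3) = -5 < 0 ⇒ local maximum.
Thus h has its local maximum at x = 3, with value 21/2.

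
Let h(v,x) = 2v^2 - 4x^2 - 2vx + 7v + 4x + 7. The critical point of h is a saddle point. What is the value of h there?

4

∂h/∂v = 4v - 2x + 7 = 0 and ∂h/∂x = -2v - 8x + 4 = 0, so (v, x) = (-4/3, 5/6).
The Hessian has h_{vv} = 4, h_{xx} = -8, h_{vx} = -2, giving D = -36 < 0, so the point is a saddle point.
h(-4/3, 5/6) = 4.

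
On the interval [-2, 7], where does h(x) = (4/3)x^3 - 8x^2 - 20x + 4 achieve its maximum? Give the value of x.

-1

Differentiating, h'(x) = 4x^2 - 16x - 20; which vanishes at x = -1 and x = 5.
Compare values at every candidate in [-2, 7]: h(-2) = 4/3,  h(-1) = 44/3,  h(5) = -388/3,  h(7) = -212/3.
Hence the absolute maximum is 44/3 at x = -1.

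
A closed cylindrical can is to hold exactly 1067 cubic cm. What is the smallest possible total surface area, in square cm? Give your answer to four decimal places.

578.0395

With radius r and height h, πr²h = 1067 so h = 1067/(πr²), and S(r) = 2πr² + 2πrh = 2πr² + 2·1067/r.
S'(r) = 4πr − 2·1067/r² = 0 ⇒ r³ = 1067/(2π), so r ≈ 5.5377 and h = 2r ≈ 11.0754.
S''(r) = 4π + 4·1067/r³ > 0, so this is the minimum; S ≈ 578.0395.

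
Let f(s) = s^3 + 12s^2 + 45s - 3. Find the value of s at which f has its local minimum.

Critical points: f'(s) = 3s^2 + 24s + 45 vanishes at s = -5, -3.
Second-derivative test with f''(s) = 6s + 24: f''(-5) = -6 < 0 ⇒ local maximum; f''(-3) = 6 > 0 ⇒ local minimum.
So the local minimum value is f(-3) = -57.

-3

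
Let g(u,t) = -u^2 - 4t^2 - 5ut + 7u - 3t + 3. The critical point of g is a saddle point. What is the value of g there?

-283/9

∂g/∂u = -2u - 5t + 7 = 0 and ∂g/∂t = -5u - 8t - 3 = 0, so (u, t) = (-71/9, 41/9).
The Hessian has g_{uu} = -2, g_{tt} = -8, g_{ut} = -5, giving D = -9 < 0, so the point is a saddle point.
g(-71/9, 41/9) = -283/9.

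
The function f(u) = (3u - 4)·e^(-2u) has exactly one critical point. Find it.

f'(u) = 3·e^(-2u) + (3u - 4)·(-2)·e^(-2u) = (-6u + 11)·e^(-2u). Since e^(-2u) > 0, the only critical point is u = 11/6.
f''(11/6) has the same sign as -6 < 0, so this is a local maximum.
f(11/6) = (3/2)·e^(-11/3) ≈ 0.0383.

11/6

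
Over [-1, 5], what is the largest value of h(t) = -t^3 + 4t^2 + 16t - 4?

60

Differentiating, h'(t) = -3t^2 + 8t + 16; whose only zero in [-1, 5] is t = 4.
Evaluating at the critical points and endpoints: h(-1) = -15; h(4) = 60; h(5) = 51.
Hence the absolute maximum is 60 at t = 4.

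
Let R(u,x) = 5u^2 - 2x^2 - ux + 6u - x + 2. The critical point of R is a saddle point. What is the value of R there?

9/41

∂R/∂u = 10u - x + 6 = 0 and ∂R/∂x = -u - 4x - 1 = 0, so (u, x) = (-25/41, -4/41).
The Hessian has R_{uu} = 10, R_{xx} = -4, R_{ux} = -1, giving D = -41 < 0, so the point is a saddle point.
R(-25/41, -4/41) = 9/41.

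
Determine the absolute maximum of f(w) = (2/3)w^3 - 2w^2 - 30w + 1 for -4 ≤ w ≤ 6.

The derivative is 2w^2 - 4w - 30, which vanishes at w = -3 and w = 5.
Candidates: f(-4) = 139/3; f(-3) = 55; f(5) = -347/3; f(6) = -107.
Hence the absolute maximum is 55 at w = -3.

55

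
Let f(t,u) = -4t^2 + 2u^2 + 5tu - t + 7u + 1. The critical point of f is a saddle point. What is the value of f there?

∂f/∂t = -8t + 5u - 1 = 0 and ∂f/∂u = 5t + 4u + 7 = 0, so (t, u) = (-13/19, -17/19).
The Hessian has f_{tt} = -8, f_{uu} = 4, f_{tu} = 5, giving D = -57 < 0, so the point is a saddle point.
f(-13/19, -17/19) = -34/19.

-34/19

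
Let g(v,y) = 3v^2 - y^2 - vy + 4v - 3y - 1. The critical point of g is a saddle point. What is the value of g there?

∂g/∂v = 6v - y + 4 = 0 and ∂g/∂y = -v - 2y - 3 = 0, so (v, y) = (-11/13, -14/13).
The Hessian has g_{vv} = 6, g_{yy} = -2, g_{vy} = -1, giving D = -13 < 0, so the point is a saddle point.
g(-11/13, -14/13) = -14/13.

-14/13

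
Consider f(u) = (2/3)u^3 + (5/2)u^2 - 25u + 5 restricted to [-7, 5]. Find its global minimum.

-755/24

f'(u) = 2u^2 + 5u - 25, which vanishes at u = -5 and u = 5/2.
Candidates: f(-7) = 443/6,  f(-5) = 655/6,  f(5/2) = -755/24,  f(5) = 155/6.
The minimum over the interval is -755/24, attained at u = 5/2.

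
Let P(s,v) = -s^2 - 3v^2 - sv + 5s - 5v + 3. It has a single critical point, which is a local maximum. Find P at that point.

∂P/∂s = -2s - v + 5 = 0 and ∂P/∂v = -s - 6v - 5 = 0, so (s, v) = (35/11, -15/11).
The Hessian has P_{ss} = -2, P_{vv} = -6, P_{sv} = -1, giving D = 11 > 0 with P_{ss} < 0, so the point is a local maximum.
P(35/11, -15/11) = 158/11.

158/11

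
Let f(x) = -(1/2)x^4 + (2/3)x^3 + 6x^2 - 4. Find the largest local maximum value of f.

55/2

f'(x) = -2x^3 + 2x^2 + 12x = 0 at x = -2, 0, 3.
f''(x) = -6x^2 + 4x + 12. f''(-2) = -20 < 0 ⇒ local maximum; f''(0) = 12 > 0 ⇒ local minimum; f''(3) = -30 < 0 ⇒ local maximum.
The largest local maximum is f(3) = 55/2.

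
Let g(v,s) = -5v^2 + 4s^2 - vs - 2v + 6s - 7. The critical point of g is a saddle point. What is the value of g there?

∂g/∂v = -10v - s - 2 = 0 and ∂g/∂s = -v + 8s + 6 = 0, so (v, s) = (-10/81, -62/81).
The Hessian has g_{vv} = -10, g_{ss} = 8, g_{vs} = -1, giving D = -81 < 0, so the point is a saddle point.
g(-10/81, -62/81) = -743/81.

-743/81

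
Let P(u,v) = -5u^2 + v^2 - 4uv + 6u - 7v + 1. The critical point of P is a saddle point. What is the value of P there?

-341/36

∂P/∂u = -10u - 4v + 6 = 0 and ∂P/∂v = -4u + 2v - 7 = 0, so (u, v) = (-4/9, 47/18).
The Hessian has P_{uu} = -10, P_{vv} = 2, P_{uv} = -4, giving D = -36 < 0, so the point is a saddle point.
P(-4/9, 47/18) = -341/36.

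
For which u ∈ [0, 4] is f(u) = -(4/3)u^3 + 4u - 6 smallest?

The derivative is -4u^2 + 4, whose only zero in [0, 4] is u = 1.
Evaluating at the critical points and endpoints: f(0) = -6,  f(1) = -10/3,  f(4) = -226/3.
The minimum over the interval is -226/3, attained at u = 4.

4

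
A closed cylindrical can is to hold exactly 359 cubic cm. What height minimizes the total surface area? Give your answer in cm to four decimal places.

7.7031

With radius r and height h, πr²h = 359 so h = 359/(πr²), and S(r) = 2πr² + 2πrh = 2πr² + 2·359/r.
S'(r) = 4πr − 2·359/r² = 0 ⇒ r³ = 359/(2π), so r ≈ 3.8516 and h = 2r ≈ 7.7031.
S''(r) = 4π + 4·359/r³ > 0, so this is the minimum; S ≈ 279.6260.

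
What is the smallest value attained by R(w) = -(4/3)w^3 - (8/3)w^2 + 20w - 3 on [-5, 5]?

-409/3

The derivative is -4w^2 - (16/3)w + 20, which vanishes at w = -3 and w = 5/3.
Evaluating at the critical points and endpoints: R(-5) = -3,  R(-3) = -51,  R(5/3) = 1357/81,  R(5) = -409/3.
The minimum over the interval is -409/3, attained at w = 5.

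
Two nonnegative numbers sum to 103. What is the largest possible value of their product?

10609/4

With x + y = 103, the product is P(x) = x(103 − x).
P'(x) = 103 − 2x = 0 gives x = 103/2; P'' = −2 < 0, so this is the maximum.
P = 103/2·103/2 = 10609/4.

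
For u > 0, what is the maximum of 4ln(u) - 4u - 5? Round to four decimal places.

P'(u) = 4/u − 4 = 0 gives u = 1.
P''(u) = -4/u², which is negative for u > 0, so this is a local maximum.
P(1) = 4·ln(1) - 4 - 5 ≈ -9.0000.

-9.0000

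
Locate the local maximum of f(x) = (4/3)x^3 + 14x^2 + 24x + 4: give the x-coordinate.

-6

f'(x) = 4x^2 + 28x + 24 = 0 at x = -6, -1.
Second-derivative test with f''(x) = 8x + 28: f''(-6) = -20 < 0 ⇒ local maximum; f''(-1) = 20 > 0 ⇒ local minimum.
The local maximum is f(-6) = 76.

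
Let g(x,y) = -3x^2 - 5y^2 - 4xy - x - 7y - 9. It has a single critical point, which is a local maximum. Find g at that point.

∂g/∂x = -6x - 4y - 1 = 0 and ∂g/∂y = -4x - 10y - 7 = 0, so (x, y) = (9/22, -19/22).
The Hessian has g_{xx} = -6, g_{yy} = -10, g_{xy} = -4, giving D = 44 > 0 with g_{xx} < 0, so the point is a local maximum.
g(9/22, -19/22) = -68/11.

-68/11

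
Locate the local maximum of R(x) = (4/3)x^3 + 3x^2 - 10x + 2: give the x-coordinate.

R'(x) = 4x^2 + 6x - 10 = 0 at x = -5/2, 1.
Second-derivative test with R''(x) = 8x + 6: R''(-5/2) = -14 < 0 ⇒ local maximum; R''(1) = 14 > 0 ⇒ local minimum.
Thus R has its local maximum at x = -5/2, with value 299/12.

-5/2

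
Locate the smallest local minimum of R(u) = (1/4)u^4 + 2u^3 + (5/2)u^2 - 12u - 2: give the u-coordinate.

1

R'(u) = u^3 + 6u^2 + 5u - 12. Setting R'(u) = 0 gives u ∈ {-4, -3, 1}.
Second-derivative test with R''(u) = 3u^2 + 12u + 5: R''(-4) = 5 > 0 ⇒ local minimum; R''(-3) = -4 < 0 ⇒ local maximum; R''(1) = 20 > 0 ⇒ local minimum.
So the smallest local minimum value is R(1) = -37/4.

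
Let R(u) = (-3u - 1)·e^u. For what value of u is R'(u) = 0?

By the product rule, R'(u) = (-3u - 4)·e^u. Since e^u > 0, the only critical point is u = -4/3.
R''(-4/3) has the same sign as -3 < 0, so this is a local maximum.
R(-4/3) = (3)·e^(-4/3) ≈ 0.7908.

-4/3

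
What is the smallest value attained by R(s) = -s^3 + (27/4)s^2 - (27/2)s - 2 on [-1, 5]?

-103/4

The derivative is -3s^2 + (27/2)s - 27/2, which vanishes at s = 3/2 and s = 3.
Compare values at every candidate in [-1, 5]: R(-1) = 77/4,  R(3/2) = -167/16,  R(3) = -35/4,  R(5) = -103/4.
So the minimum is R(5) = -103/4.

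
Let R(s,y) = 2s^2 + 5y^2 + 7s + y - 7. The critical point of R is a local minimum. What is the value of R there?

-527/40

∂R/∂s = 4s + 7 = 0 and ∂R/∂y = 10y + 1 = 0, so (s, y) = (-7/4, -1/10).
The Hessian has R_{ss} = 4, R_{yy} = 10, R_{sy} = 0, giving D = 40 > 0 with R_{ss} > 0, so the point is a local minimum.
R(-7/4, -1/10) = -527/40.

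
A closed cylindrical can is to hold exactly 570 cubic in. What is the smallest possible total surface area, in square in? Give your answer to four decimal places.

With radius r and height h, πr²h = 570 so h = 570/(πr²), and S(r) = 2πr² + 2πrh = 2πr² + 2·570/r.
S'(r) = 4πr − 2·570/r² = 0 ⇒ r³ = 570/(2π), so r ≈ 4.4933 and h = 2r ≈ 8.9866.
S''(r) = 4π + 4·570/r³ > 0, so this is the minimum; S ≈ 380.5670.

380.5670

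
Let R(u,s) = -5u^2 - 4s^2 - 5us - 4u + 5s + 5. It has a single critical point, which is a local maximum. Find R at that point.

564/55

∂R/∂u = -10u - 5s - 4 = 0 and ∂R/∂s = -5u - 8s + 5 = 0, so (u, s) = (-57/55, 14/11).
The Hessian has R_{uu} = -10, R_{ss} = -8, R_{us} = -5, giving D = 55 > 0 with R_{uu} < 0, so the point is a local maximum.
R(-57/55, 14/11) = 564/55.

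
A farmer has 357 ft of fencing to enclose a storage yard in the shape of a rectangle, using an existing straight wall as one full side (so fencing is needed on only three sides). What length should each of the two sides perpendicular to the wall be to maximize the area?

357/4

Let the sides perpendicular to the wall have length x and the parallel side y, so 2x + y = 357 and the area is A = xy = x(357 − 2x).
A'(x) = 357 − 4x = 0 gives x = 357/4, and A''(x) = −4 < 0 confirms a maximum.
Then y = 357 − 2·357/4 = 357/2 and A = 127449/8.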